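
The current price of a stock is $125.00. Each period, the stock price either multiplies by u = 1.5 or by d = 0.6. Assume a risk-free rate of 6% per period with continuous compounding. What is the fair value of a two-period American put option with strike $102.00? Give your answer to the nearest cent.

$12.38

Risk-neutral probability p = (e^0.06 − 0.6)/(1.5 − 0.6) = 0.4618/0.9000 = 0.5132
Terminal stock prices: S_uu = 281.2, S_ud = 112.5, S_dd = 45
Terminal payoffs (K − S): max(-179.2, 0) = 0, max(-10.5, 0) = 0, max(57, 0) = 57
Node u (S = 187.5): continuation = e^(−0.06)·[0.5132·0.0000 + 0.4868·0.0000] = 0.0000; exercise value = 0.0000 ≤ continuation, so V_u = 0.0000
Node d (S = 75): continuation = e^(−0.06)·[0.5132·0.0000 + 0.4868·57.0000] = 26.1343; exercise value = 27.0000 > continuation, so V_d = 27.0000 (exercise)
Node 0 (S = 125): continuation = e^(−0.06)·[0.5132·0.0000 + 0.4868·27.0000] = 12.3794; exercise value = 0.0000 ≤ continuation, so V_0 = 12.3794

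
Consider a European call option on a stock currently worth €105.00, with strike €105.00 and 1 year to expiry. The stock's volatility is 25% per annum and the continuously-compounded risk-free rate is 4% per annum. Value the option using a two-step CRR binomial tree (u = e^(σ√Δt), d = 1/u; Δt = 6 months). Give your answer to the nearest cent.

CRR parameters: u = e^(σ√Δt) = e^(0.25·√0.5) = 1.1934, d = 1/u = 0.8380
Per-period rate: rΔt = 0.04·0.5 = 0.02, so R = e^0.02 = 1.0202
Risk-neutral probability p = (e^0.02 − 0.8380)/(1.1934 − 0.8380) = 0.1822/0.3554 = 0.5128
Terminal stock prices: S_uu = 149.5, S_ud = 105, S_dd = 73.73
Terminal payoffs (S − K): max(44.53, 0) = 44.53, max(0, 0) = 0, max(-31.27, 0) = 0
Node u (S = 125.3): V_u = e^(−0.02)·[0.5128·44.5325 + 0.4872·0.0000] = 22.3824
Node d (S = 87.99): V_d = e^(−0.02)·[0.5128·0.0000 + 0.4872·0.0000] = 0.0000
Node 0 (S = 105): V_0 = e^(−0.02)·[0.5128·22.3824 + 0.4872·0.0000] = 11.2496

€11.25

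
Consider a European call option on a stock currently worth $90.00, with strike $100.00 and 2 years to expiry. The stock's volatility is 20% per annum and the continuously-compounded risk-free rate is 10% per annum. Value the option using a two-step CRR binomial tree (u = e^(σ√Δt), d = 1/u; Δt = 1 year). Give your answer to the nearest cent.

$14.20

CRR parameters: u = e^(σ√Δt) = e^(0.2·√1) = 1.2214, d = 1/u = 0.8187
Per-period rate: rΔt = 0.1·1 = 0.1, so R = e^0.1 = 1.1052
Risk-neutral probability p = (e^0.1 − 0.8187)/(1.2214 − 0.8187) = 0.2864/0.4027 = 0.7113
Terminal stock prices: S_uu = 134.3, S_ud = 90, S_dd = 60.33
Terminal payoffs (S − K): max(34.26, 0) = 34.26, max(-10, 0) = 0, max(-39.67, 0) = 0
Node u (S = 109.9): V_u = e^(−0.1)·[0.7113·34.2642 + 0.2887·0.0000] = 22.0543
Node d (S = 73.69): V_d = e^(−0.1)·[0.7113·0.0000 + 0.2887·0.0000] = 0.0000
Node 0 (S = 90): V_0 = e^(−0.1)·[0.7113·22.0543 + 0.2887·0.0000] = 14.1954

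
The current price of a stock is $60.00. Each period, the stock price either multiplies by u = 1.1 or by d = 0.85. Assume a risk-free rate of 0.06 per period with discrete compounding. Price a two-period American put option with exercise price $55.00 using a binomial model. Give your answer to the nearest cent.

Risk-neutral probability p = (1 + 0.06 − 0.85)/(1.1 − 0.85) = 0.2100/0.2500 = 0.8400
Terminal stock prices: S_uu = 72.6, S_ud = 56.1, S_dd = 43.35
Terminal payoffs (K − S): max(-17.6, 0) = 0, max(-1.1, 0) = 0, max(11.65, 0) = 11.65
Node u (S = 66): continuation = 1/1.06·[0.8400·0.0000 + 0.1600·0.0000] = 0.0000; exercise value = 0.0000 ≤ continuation, so V_u = 0.0000
Node d (S = 51): continuation = 1/1.06·[0.8400·0.0000 + 0.1600·11.6500] = 1.7585; exercise value = 4.0000 > continuation, so V_d = 4.0000 (exercise)
Node 0 (S = 60): continuation = 1/1.06·[0.8400·0.0000 + 0.1600·4.0000] = 0.6038; exercise value = 0.0000 ≤ continuation, so V_0 = 0.6038

$0.60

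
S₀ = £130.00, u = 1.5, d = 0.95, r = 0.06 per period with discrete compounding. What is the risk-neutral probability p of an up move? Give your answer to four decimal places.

Risk-neutral probability p = (1 + 0.06 − 0.95)/(1.5 − 0.95) = 0.1100/0.5500 = 0.2000

p = 0.2000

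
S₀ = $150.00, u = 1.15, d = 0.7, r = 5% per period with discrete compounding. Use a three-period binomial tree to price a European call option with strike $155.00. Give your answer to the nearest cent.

Risk-neutral probability p = (1 + 0.05 − 0.7)/(1.15 − 0.7) = 0.3500/0.4500 = 0.7778
Terminal stock prices: S_uuu = 228.1, S_uud = 138.9, S_udd = 84.52, S_ddd = 51.45
Terminal payoffs (S − K): max(73.13, 0) = 73.13, max(-16.14, 0) = 0, max(-70.48, 0) = 0, max(-103.6, 0) = 0
Node uu (S = 198.4): V_uu = 1/1.05·[0.7778·73.1312 + 0.2222·0.0000] = 54.1713
Node ud (S = 120.7): V_ud = 1/1.05·[0.7778·0.0000 + 0.2222·0.0000] = 0.0000
Node dd (S = 73.5): V_dd = 1/1.05·[0.7778·0.0000 + 0.2222·0.0000] = 0.0000
Node u (S = 172.5): V_u = 1/1.05·[0.7778·54.1713 + 0.2222·0.0000] = 40.1269
Node d (S = 105): V_d = 1/1.05·[0.7778·0.0000 + 0.2222·0.0000] = 0.0000
Node 0 (S = 150): V_0 = 1/1.05·[0.7778·40.1269 + 0.2222·0.0000] = 29.7236

$29.72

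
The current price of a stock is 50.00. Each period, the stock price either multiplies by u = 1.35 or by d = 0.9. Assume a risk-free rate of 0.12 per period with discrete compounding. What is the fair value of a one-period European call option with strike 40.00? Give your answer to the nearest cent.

Risk-neutral probability p = (1 + 0.12 − 0.9)/(1.35 − 0.9) = 0.2200/0.4500 = 0.4889
Terminal stock prices: S_u = 67.5, S_d = 45
Terminal payoffs (S − K): max(27.5, 0) = 27.5, max(5, 0) = 5
Node 0 (S = 50): V_0 = 1/1.12·[0.4889·27.5000 + 0.5111·5.0000] = 14.2857

14.29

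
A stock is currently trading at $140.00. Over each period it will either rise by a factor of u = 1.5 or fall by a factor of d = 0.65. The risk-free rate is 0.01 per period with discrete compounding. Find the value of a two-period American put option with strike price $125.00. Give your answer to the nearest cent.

Risk-neutral probability p = (1 + 0.01 − 0.65)/(1.5 − 0.65) = 0.3600/0.8500 = 0.4235
Terminal stock prices: S_uu = 315, S_ud = 136.5, S_dd = 59.15
Terminal payoffs (K − S): max(-190, 0) = 0, max(-11.5, 0) = 0, max(65.85, 0) = 65.85
Node u (S = 210): continuation = 1/1.01·[0.4235·0.0000 + 0.5765·0.0000] = 0.0000; exercise value = 0.0000 ≤ continuation, so V_u = 0.0000
Node d (S = 91): continuation = 1/1.01·[0.4235·0.0000 + 0.5765·65.8500] = 37.5847; exercise value = 34.0000 ≤ continuation, so V_d = 37.5847
Node 0 (S = 140): continuation = 1/1.01·[0.4235·0.0000 + 0.5765·37.5847] = 21.4520; exercise value = 0.0000 ≤ continuation, so V_0 = 21.4520

$21.45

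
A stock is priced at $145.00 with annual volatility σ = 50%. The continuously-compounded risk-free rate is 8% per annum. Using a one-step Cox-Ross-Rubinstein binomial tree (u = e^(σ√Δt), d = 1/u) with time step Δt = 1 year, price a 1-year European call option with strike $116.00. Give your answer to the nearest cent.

$51.97

CRR parameters: u = e^(σ√Δt) = e^(0.5·√1) = 1.6487, d = 1/u = 0.6065
Per-period rate: rΔt = 0.08·1 = 0.08, so R = e^0.08 = 1.0833
Risk-neutral probability p = (e^0.08 − 0.6065)/(1.6487 − 0.6065) = 0.4768/1.0422 = 0.4575
Terminal stock prices: S_u = 239.1, S_d = 87.95
Terminal payoffs (S − K): max(123.1, 0) = 123.1, max(-28.05, 0) = 0
Node 0 (S = 145): V_0 = e^(−0.08)·[0.4575·123.0646 + 0.5425·0.0000] = 51.9683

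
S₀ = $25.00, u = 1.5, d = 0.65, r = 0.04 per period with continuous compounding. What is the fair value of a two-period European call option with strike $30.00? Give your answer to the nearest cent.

Risk-neutral probability p = (e^0.04 − 0.65)/(1.5 − 0.65) = 0.3908/0.8500 = 0.4598
Terminal stock prices: S_uu = 56.25, S_ud = 24.38, S_dd = 10.56
Terminal payoffs (S − K): max(26.25, 0) = 26.25, max(-5.625, 0) = 0, max(-19.44, 0) = 0
Node u (S = 37.5): V_u = e^(−0.04)·[0.4598·26.2500 + 0.5402·0.0000] = 11.5959
Node d (S = 16.25): V_d = e^(−0.04)·[0.4598·0.0000 + 0.5402·0.0000] = 0.0000
Node 0 (S = 25): V_0 = e^(−0.04)·[0.4598·11.5959 + 0.5402·0.0000] = 5.1225

$5.12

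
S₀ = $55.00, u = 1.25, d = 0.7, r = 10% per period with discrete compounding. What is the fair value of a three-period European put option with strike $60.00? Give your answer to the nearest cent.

$3.84

Risk-neutral probability p = (1 + 0.1 − 0.7)/(1.25 − 0.7) = 0.4000/0.5500 = 0.7273
Terminal stock prices: S_uuu = 107.4, S_uud = 60.16, S_udd = 33.69, S_ddd = 18.86
Terminal payoffs (K − S): max(-47.42, 0) = 0, max(-0.1562, 0) = 0, max(26.31, 0) = 26.31, max(41.14, 0) = 41.14
Node uu (S = 85.94): V_uu = 1/1.1·[0.7273·0.0000 + 0.2727·0.0000] = 0.0000
Node ud (S = 48.12): V_ud = 1/1.1·[0.7273·0.0000 + 0.2727·26.3125] = 6.5238
Node dd (S = 26.95): V_dd = 1/1.1·[0.7273·26.3125 + 0.2727·41.1350] = 27.5955
Node u (S = 68.75): V_u = 1/1.1·[0.7273·0.0000 + 0.2727·6.5238] = 1.6175
Node d (S = 38.5): V_d = 1/1.1·[0.7273·6.5238 + 0.2727·27.5955] = 11.1551
Node 0 (S = 55): V_0 = 1/1.1·[0.7273·1.6175 + 0.2727·11.1551] = 3.8351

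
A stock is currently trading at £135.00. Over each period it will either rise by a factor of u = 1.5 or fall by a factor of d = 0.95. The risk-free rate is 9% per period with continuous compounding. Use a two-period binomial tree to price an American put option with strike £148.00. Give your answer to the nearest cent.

Risk-neutral probability p = (e^0.09 − 0.95)/(1.5 − 0.95) = 0.1442/0.5500 = 0.2621
Terminal stock prices: S_uu = 303.8, S_ud = 192.4, S_dd = 121.8
Terminal payoffs (K − S): max(-155.8, 0) = 0, max(-44.38, 0) = 0, max(26.16, 0) = 26.16
Node u (S = 202.5): continuation = e^(−0.09)·[0.2621·0.0000 + 0.7379·0.0000] = 0.0000; exercise value = 0.0000 ≤ continuation, so V_u = 0.0000
Node d (S = 128.2): continuation = e^(−0.09)·[0.2621·0.0000 + 0.7379·26.1625] = 17.6429; exercise value = 19.7500 > continuation, so V_d = 19.7500 (exercise)
Node 0 (S = 135): continuation = e^(−0.09)·[0.2621·0.0000 + 0.7379·19.7500] = 13.3186; exercise value = 13.0000 ≤ continuation, so V_0 = 13.3186

£13.32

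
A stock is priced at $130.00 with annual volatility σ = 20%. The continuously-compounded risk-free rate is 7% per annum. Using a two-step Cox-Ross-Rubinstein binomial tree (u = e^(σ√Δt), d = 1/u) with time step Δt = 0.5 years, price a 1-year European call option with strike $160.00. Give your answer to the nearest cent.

$4.06

CRR parameters: u = e^(σ√Δt) = e^(0.2·√0.5) = 1.1519, d = 1/u = 0.8681
Per-period rate: rΔt = 0.07·0.5 = 0.035, so R = e^0.035 = 1.0356
Risk-neutral probability p = (e^0.035 − 0.8681)/(1.1519 − 0.8681) = 0.1675/0.2838 = 0.5902
Terminal stock prices: S_uu = 172.5, S_ud = 130, S_dd = 97.97
Terminal payoffs (S − K): max(12.5, 0) = 12.5, max(-30, 0) = 0, max(-62.03, 0) = 0
Node u (S = 149.7): V_u = e^(−0.035)·[0.5902·12.4965 + 0.4098·0.0000] = 7.1220
Node d (S = 112.9): V_d = e^(−0.035)·[0.5902·0.0000 + 0.4098·0.0000] = 0.0000
Node 0 (S = 130): V_0 = e^(−0.035)·[0.5902·7.1220 + 0.4098·0.0000] = 4.0590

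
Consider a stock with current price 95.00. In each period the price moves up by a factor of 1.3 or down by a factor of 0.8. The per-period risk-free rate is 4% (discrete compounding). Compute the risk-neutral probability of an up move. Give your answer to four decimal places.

Risk-neutral probability p = (1 + 0.04 − 0.8)/(1.3 − 0.8) = 0.2400/0.5000 = 0.4800

p = 0.4800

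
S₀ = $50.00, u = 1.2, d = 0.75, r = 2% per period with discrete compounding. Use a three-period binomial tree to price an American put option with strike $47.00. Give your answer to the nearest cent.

Risk-neutral probability p = (1 + 0.02 − 0.75)/(1.2 − 0.75) = 0.2700/0.4500 = 0.6000
Terminal stock prices: S_uuu = 86.4, S_uud = 54, S_udd = 33.75, S_ddd = 21.09
Terminal payoffs (K − S): max(-39.4, 0) = 0, max(-7, 0) = 0, max(13.25, 0) = 13.25, max(25.91, 0) = 25.91
Node uu (S = 72): continuation = 1/1.02·[0.6000·0.0000 + 0.4000·0.0000] = 0.0000; exercise value = 0.0000 ≤ continuation, so V_uu = 0.0000
Node ud (S = 45): continuation = 1/1.02·[0.6000·0.0000 + 0.4000·13.2500] = 5.1961; exercise value = 2.0000 ≤ continuation, so V_ud = 5.1961
Node dd (S = 28.12): continuation = 1/1.02·[0.6000·13.2500 + 0.4000·25.9062] = 17.9534; exercise value = 18.8750 > continuation, so V_dd = 18.8750 (exercise)
Node u (S = 60): continuation = 1/1.02·[0.6000·0.0000 + 0.4000·5.1961] = 2.0377; exercise value = 0.0000 ≤ continuation, so V_u = 2.0377
Node d (S = 37.5): continuation = 1/1.02·[0.6000·5.1961 + 0.4000·18.8750] = 10.4585; exercise value = 9.5000 ≤ continuation, so V_d = 10.4585
Node 0 (S = 50): continuation = 1/1.02·[0.6000·2.0377 + 0.4000·10.4585] = 5.3000; exercise value = 0.0000 ≤ continuation, so V_0 = 5.3000

$5.30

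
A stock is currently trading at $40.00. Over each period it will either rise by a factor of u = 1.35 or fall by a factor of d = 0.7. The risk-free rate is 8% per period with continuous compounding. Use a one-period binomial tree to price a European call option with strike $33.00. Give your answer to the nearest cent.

$11.43

Risk-neutral probability p = (e^0.08 − 0.7)/(1.35 − 0.7) = 0.3833/0.6500 = 0.5897
Terminal stock prices: S_u = 54, S_d = 28
Terminal payoffs (S − K): max(21, 0) = 21, max(-5, 0) = 0
Node 0 (S = 40): V_0 = e^(−0.08)·[0.5897·21.0000 + 0.4103·0.0000] = 11.4311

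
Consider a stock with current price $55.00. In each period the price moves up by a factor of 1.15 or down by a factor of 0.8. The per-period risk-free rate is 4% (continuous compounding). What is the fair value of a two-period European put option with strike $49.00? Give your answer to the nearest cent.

$1.24

Risk-neutral probability p = (e^0.04 − 0.8)/(1.15 − 0.8) = 0.2408/0.3500 = 0.6880
Terminal stock prices: S_uu = 72.74, S_ud = 50.6, S_dd = 35.2
Terminal payoffs (K − S): max(-23.74, 0) = 0, max(-1.6, 0) = 0, max(13.8, 0) = 13.8
Node u (S = 63.25): V_u = e^(−0.04)·[0.6880·0.0000 + 0.3120·0.0000] = 0.0000
Node d (S = 44): V_d = e^(−0.04)·[0.6880·0.0000 + 0.3120·13.8000] = 4.1364
Node 0 (S = 55): V_0 = e^(−0.04)·[0.6880·0.0000 + 0.3120·4.1364] = 1.2398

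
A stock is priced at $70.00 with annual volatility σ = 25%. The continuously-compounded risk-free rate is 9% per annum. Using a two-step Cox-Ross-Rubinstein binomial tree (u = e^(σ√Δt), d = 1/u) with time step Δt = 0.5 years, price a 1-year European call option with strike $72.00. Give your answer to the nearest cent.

CRR parameters: u = e^(σ√Δt) = e^(0.25·√0.5) = 1.1934, d = 1/u = 0.8380
Per-period rate: rΔt = 0.09·0.5 = 0.045, so R = e^0.045 = 1.0460
Risk-neutral probability p = (e^0.045 − 0.8380)/(1.1934 − 0.8380) = 0.2081/0.3554 = 0.5854
Terminal stock prices: S_uu = 99.69, S_ud = 70, S_dd = 49.15
Terminal payoffs (S − K): max(27.69, 0) = 27.69, max(-2, 0) = 0, max(-22.85, 0) = 0
Node u (S = 83.54): V_u = e^(−0.045)·[0.5854·27.6883 + 0.4146·0.0000] = 15.4964
Node d (S = 58.66): V_d = e^(−0.045)·[0.5854·0.0000 + 0.4146·0.0000] = 0.0000
Node 0 (S = 70): V_0 = e^(−0.045)·[0.5854·15.4964 + 0.4146·0.0000] = 8.6729

$8.67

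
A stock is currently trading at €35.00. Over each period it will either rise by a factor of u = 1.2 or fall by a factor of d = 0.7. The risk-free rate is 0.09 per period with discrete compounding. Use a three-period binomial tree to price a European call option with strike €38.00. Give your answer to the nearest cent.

Risk-neutral probability p = (1 + 0.09 − 0.7)/(1.2 − 0.7) = 0.3900/0.5000 = 0.7800
Terminal stock prices: S_uuu = 60.48, S_uud = 35.28, S_udd = 20.58, S_ddd = 12
Terminal payoffs (S − K): max(22.48, 0) = 22.48, max(-2.72, 0) = 0, max(-17.42, 0) = 0, max(-26, 0) = 0
Node uu (S = 50.4): V_uu = 1/1.09·[0.7800·22.4800 + 0.2200·0.0000] = 16.0866
Node ud (S = 29.4): V_ud = 1/1.09·[0.7800·0.0000 + 0.2200·0.0000] = 0.0000
Node dd (S = 17.15): V_dd = 1/1.09·[0.7800·0.0000 + 0.2200·0.0000] = 0.0000
Node u (S = 42): V_u = 1/1.09·[0.7800·16.0866 + 0.2200·0.0000] = 11.5115
Node d (S = 24.5): V_d = 1/1.09·[0.7800·0.0000 + 0.2200·0.0000] = 0.0000
Node 0 (S = 35): V_0 = 1/1.09·[0.7800·11.5115 + 0.2200·0.0000] = 8.2376

€8.24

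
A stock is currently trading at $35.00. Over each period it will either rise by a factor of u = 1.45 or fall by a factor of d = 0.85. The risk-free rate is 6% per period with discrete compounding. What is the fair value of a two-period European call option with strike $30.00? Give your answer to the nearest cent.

Risk-neutral probability p = (1 + 0.06 − 0.85)/(1.45 − 0.85) = 0.2100/0.6000 = 0.3500
Terminal stock prices: S_uu = 73.59, S_ud = 43.14, S_dd = 25.29
Terminal payoffs (S − K): max(43.59, 0) = 43.59, max(13.14, 0) = 13.14, max(-4.713, 0) = 0
Node u (S = 50.75): V_u = 1/1.06·[0.3500·43.5875 + 0.6500·13.1375] = 22.4481
Node d (S = 29.75): V_d = 1/1.06·[0.3500·13.1375 + 0.6500·0.0000] = 4.3379
Node 0 (S = 35): V_0 = 1/1.06·[0.3500·22.4481 + 0.6500·4.3379] = 10.0721

$10.07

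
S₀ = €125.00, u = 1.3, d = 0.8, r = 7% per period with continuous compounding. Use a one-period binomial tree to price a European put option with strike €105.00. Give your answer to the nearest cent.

€2.12

Risk-neutral probability p = (e^0.07 − 0.8)/(1.3 − 0.8) = 0.2725/0.5000 = 0.5450
Terminal stock prices: S_u = 162.5, S_d = 100
Terminal payoffs (K − S): max(-57.5, 0) = 0, max(5, 0) = 5
Node 0 (S = 125): V_0 = e^(−0.07)·[0.5450·0.0000 + 0.4550·5.0000] = 2.1211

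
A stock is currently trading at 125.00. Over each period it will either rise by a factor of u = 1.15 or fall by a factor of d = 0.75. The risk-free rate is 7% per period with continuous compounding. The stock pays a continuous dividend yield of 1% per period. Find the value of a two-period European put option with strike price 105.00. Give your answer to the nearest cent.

1.46

Per-period risk-free factor R = e^0.07 = 1.0725; dividend-adjusted growth = e^(0.07−0.01) = 1.0618.
Risk-neutral probability p = (1.0618 − 0.75)/(1.15 − 0.75) = 0.3118/0.4000 = 0.7796
Terminal stock prices: S_uu = 165.3, S_ud = 107.8, S_dd = 70.31
Terminal payoffs (K − S): max(-60.31, 0) = 0, max(-2.812, 0) = 0, max(34.69, 0) = 34.69
Node u (S = 143.8): V_u = e^(−0.07)·[0.7796·0.0000 + 0.2204·0.0000] = 0.0000
Node d (S = 93.75): V_d = e^(−0.07)·[0.7796·0.0000 + 0.2204·34.6875] = 7.1285
Node 0 (S = 125): V_0 = e^(−0.07)·[0.7796·0.0000 + 0.2204·7.1285] = 1.4650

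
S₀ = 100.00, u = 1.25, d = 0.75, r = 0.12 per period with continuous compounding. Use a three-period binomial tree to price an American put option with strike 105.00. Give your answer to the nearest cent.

8.16

Risk-neutral probability p = (e^0.12 − 0.75)/(1.25 − 0.75) = 0.3775/0.5000 = 0.7550
Terminal stock prices: S_uuu = 195.3, S_uud = 117.2, S_udd = 70.31, S_ddd = 42.19
Terminal payoffs (K − S): max(-90.31, 0) = 0, max(-12.19, 0) = 0, max(34.69, 0) = 34.69, max(62.81, 0) = 62.81
Node uu (S = 156.2): continuation = e^(−0.12)·[0.7550·0.0000 + 0.2450·0.0000] = 0.0000; exercise value = 0.0000 ≤ continuation, so V_uu = 0.0000
Node ud (S = 93.75): continuation = e^(−0.12)·[0.7550·0.0000 + 0.2450·34.6875] = 7.5376; exercise value = 11.2500 > continuation, so V_ud = 11.2500 (exercise)
Node dd (S = 56.25): continuation = e^(−0.12)·[0.7550·34.6875 + 0.2450·62.8125] = 36.8766; exercise value = 48.7500 > continuation, so V_dd = 48.7500 (exercise)
Node u (S = 125): continuation = e^(−0.12)·[0.7550·0.0000 + 0.2450·11.2500] = 2.4446; exercise value = 0.0000 ≤ continuation, so V_u = 2.4446
Node d (S = 75): continuation = e^(−0.12)·[0.7550·11.2500 + 0.2450·48.7500] = 18.1266; exercise value = 30.0000 > continuation, so V_d = 30.0000 (exercise)
Node 0 (S = 100): continuation = e^(−0.12)·[0.7550·2.4446 + 0.2450·30.0000] = 8.1560; exercise value = 5.0000 ≤ continuation, so V_0 = 8.1560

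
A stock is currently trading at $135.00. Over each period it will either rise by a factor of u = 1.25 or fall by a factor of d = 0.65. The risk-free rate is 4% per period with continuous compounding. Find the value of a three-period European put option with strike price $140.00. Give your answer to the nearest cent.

Risk-neutral probability p = (e^0.04 − 0.65)/(1.25 − 0.65) = 0.3908/0.6000 = 0.6514
Terminal stock prices: S_uuu = 263.7, S_uud = 137.1, S_udd = 71.3, S_ddd = 37.07
Terminal payoffs (K − S): max(-123.7, 0) = 0, max(2.891, 0) = 2.891, max(68.7, 0) = 68.7, max(102.9, 0) = 102.9
Node uu (S = 210.9): V_uu = e^(−0.04)·[0.6514·0.0000 + 0.3486·2.8906] = 0.9683
Node ud (S = 109.7): V_ud = e^(−0.04)·[0.6514·2.8906 + 0.3486·68.7031] = 24.8230
Node dd (S = 57.04): V_dd = e^(−0.04)·[0.6514·68.7031 + 0.3486·102.9256] = 77.4730
Node u (S = 168.8): V_u = e^(−0.04)·[0.6514·0.9683 + 0.3486·24.8230] = 8.9211
Node d (S = 87.75): V_d = e^(−0.04)·[0.6514·24.8230 + 0.3486·77.4730] = 41.4863
Node 0 (S = 135): V_0 = e^(−0.04)·[0.6514·8.9211 + 0.3486·41.4863] = 19.4799

$19.48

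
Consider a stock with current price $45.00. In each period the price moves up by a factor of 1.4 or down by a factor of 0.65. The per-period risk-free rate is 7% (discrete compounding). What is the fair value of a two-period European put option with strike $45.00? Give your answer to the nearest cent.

$6.14

Risk-neutral probability p = (1 + 0.07 − 0.65)/(1.4 − 0.65) = 0.4200/0.7500 = 0.5600
Terminal stock prices: S_uu = 88.2, S_ud = 40.95, S_dd = 19.01
Terminal payoffs (K − S): max(-43.2, 0) = 0, max(4.05, 0) = 4.05, max(25.99, 0) = 25.99
Node u (S = 63): V_u = 1/1.07·[0.5600·0.0000 + 0.4400·4.0500] = 1.6654
Node d (S = 29.25): V_d = 1/1.07·[0.5600·4.0500 + 0.4400·25.9875] = 12.8061
Node 0 (S = 45): V_0 = 1/1.07·[0.5600·1.6654 + 0.4400·12.8061] = 6.1377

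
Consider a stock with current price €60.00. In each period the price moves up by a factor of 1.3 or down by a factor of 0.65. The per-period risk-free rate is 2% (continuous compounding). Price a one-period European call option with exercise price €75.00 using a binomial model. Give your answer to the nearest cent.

€1.67

Risk-neutral probability p = (e^0.02 − 0.65)/(1.3 − 0.65) = 0.3702/0.6500 = 0.5695
Terminal stock prices: S_u = 78, S_d = 39
Terminal payoffs (S − K): max(3, 0) = 3, max(-36, 0) = 0
Node 0 (S = 60): V_0 = e^(−0.02)·[0.5695·3.0000 + 0.4305·0.0000] = 1.6748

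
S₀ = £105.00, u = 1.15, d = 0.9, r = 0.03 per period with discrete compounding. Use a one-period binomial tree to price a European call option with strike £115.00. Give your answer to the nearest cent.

£2.90

Risk-neutral probability p = (1 + 0.03 − 0.9)/(1.15 − 0.9) = 0.1300/0.2500 = 0.5200
Terminal stock prices: S_u = 120.7, S_d = 94.5
Terminal payoffs (S − K): max(5.75, 0) = 5.75, max(-20.5, 0) = 0
Node 0 (S = 105): V_0 = 1/1.03·[0.5200·5.7500 + 0.4800·0.0000] = 2.9029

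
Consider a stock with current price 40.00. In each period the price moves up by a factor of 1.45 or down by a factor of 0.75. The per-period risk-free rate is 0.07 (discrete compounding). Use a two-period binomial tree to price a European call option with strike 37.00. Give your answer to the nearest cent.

11.42

Risk-neutral probability p = (1 + 0.07 − 0.75)/(1.45 − 0.75) = 0.3200/0.7000 = 0.4571
Terminal stock prices: S_uu = 84.1, S_ud = 43.5, S_dd = 22.5
Terminal payoffs (S − K): max(47.1, 0) = 47.1, max(6.5, 0) = 6.5, max(-14.5, 0) = 0
Node u (S = 58): V_u = 1/1.07·[0.4571·47.1000 + 0.5429·6.5000] = 23.4206
Node d (S = 30): V_d = 1/1.07·[0.4571·6.5000 + 0.5429·0.0000] = 2.7770
Node 0 (S = 40): V_0 = 1/1.07·[0.4571·23.4206 + 0.5429·2.7770] = 11.4150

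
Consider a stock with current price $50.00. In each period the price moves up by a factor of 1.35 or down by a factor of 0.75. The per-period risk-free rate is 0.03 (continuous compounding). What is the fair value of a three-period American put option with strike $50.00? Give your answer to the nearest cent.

Risk-neutral probability p = (e^0.03 − 0.75)/(1.35 − 0.75) = 0.2805/0.6000 = 0.4674
Terminal stock prices: S_uuu = 123, S_uud = 68.34, S_udd = 37.97, S_ddd = 21.09
Terminal payoffs (K − S): max(-73.02, 0) = 0, max(-18.34, 0) = 0, max(12.03, 0) = 12.03, max(28.91, 0) = 28.91
Node uu (S = 91.13): continuation = e^(−0.03)·[0.4674·0.0000 + 0.5326·0.0000] = 0.0000; exercise value = 0.0000 ≤ continuation, so V_uu = 0.0000
Node ud (S = 50.62): continuation = e^(−0.03)·[0.4674·0.0000 + 0.5326·12.0312] = 6.2182; exercise value = 0.0000 ≤ continuation, so V_ud = 6.2182
Node dd (S = 28.12): continuation = e^(−0.03)·[0.4674·12.0312 + 0.5326·28.9062] = 20.3973; exercise value = 21.8750 > continuation, so V_dd = 21.8750 (exercise)
Node u (S = 67.5): continuation = e^(−0.03)·[0.4674·0.0000 + 0.5326·6.2182] = 3.2138; exercise value = 0.0000 ≤ continuation, so V_u = 3.2138
Node d (S = 37.5): continuation = e^(−0.03)·[0.4674·6.2182 + 0.5326·21.8750] = 14.1264; exercise value = 12.5000 ≤ continuation, so V_d = 14.1264
Node 0 (S = 50): continuation = e^(−0.03)·[0.4674·3.2138 + 0.5326·14.1264] = 8.7588; exercise value = 0.0000 ≤ continuation, so V_0 = 8.7588

$8.76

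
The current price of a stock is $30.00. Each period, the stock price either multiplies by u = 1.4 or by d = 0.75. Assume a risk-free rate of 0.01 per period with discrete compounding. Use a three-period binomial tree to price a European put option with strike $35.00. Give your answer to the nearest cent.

$9.45

Risk-neutral probability p = (1 + 0.01 − 0.75)/(1.4 − 0.75) = 0.2600/0.6500 = 0.4000
Terminal stock prices: S_uuu = 82.32, S_uud = 44.1, S_udd = 23.62, S_ddd = 12.66
Terminal payoffs (K − S): max(-47.32, 0) = 0, max(-9.1, 0) = 0, max(11.38, 0) = 11.38, max(22.34, 0) = 22.34
Node uu (S = 58.8): V_uu = 1/1.01·[0.4000·0.0000 + 0.6000·0.0000] = 0.0000
Node ud (S = 31.5): V_ud = 1/1.01·[0.4000·0.0000 + 0.6000·11.3750] = 6.7574
Node dd (S = 16.88): V_dd = 1/1.01·[0.4000·11.3750 + 0.6000·22.3438] = 17.7785
Node u (S = 42): V_u = 1/1.01·[0.4000·0.0000 + 0.6000·6.7574] = 4.0143
Node d (S = 22.5): V_d = 1/1.01·[0.4000·6.7574 + 0.6000·17.7785] = 13.2377
Node 0 (S = 30): V_0 = 1/1.01·[0.4000·4.0143 + 0.6000·13.2377] = 9.4538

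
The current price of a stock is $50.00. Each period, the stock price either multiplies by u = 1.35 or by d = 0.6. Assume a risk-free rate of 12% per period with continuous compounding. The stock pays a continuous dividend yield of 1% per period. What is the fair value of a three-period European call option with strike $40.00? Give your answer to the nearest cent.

Per-period risk-free factor R = e^0.12 = 1.1275; dividend-adjusted growth = e^(0.12−0.01) = 1.1163.
Risk-neutral probability p = (1.1163 − 0.6)/(1.35 − 0.6) = 0.5163/0.7500 = 0.6884
Terminal stock prices: S_uuu = 123, S_uud = 54.68, S_udd = 24.3, S_ddd = 10.8
Terminal payoffs (S − K): max(83.02, 0) = 83.02, max(14.68, 0) = 14.68, max(-15.7, 0) = 0, max(-29.2, 0) = 0
Node uu (S = 91.13): V_uu = e^(−0.12)·[0.6884·83.0188 + 0.3116·14.6750] = 54.7415
Node ud (S = 40.5): V_ud = e^(−0.12)·[0.6884·14.6750 + 0.3116·0.0000] = 8.9595
Node dd (S = 18): V_dd = e^(−0.12)·[0.6884·0.0000 + 0.3116·0.0000] = 0.0000
Node u (S = 67.5): V_u = e^(−0.12)·[0.6884·54.7415 + 0.3116·8.9595] = 35.8976
Node d (S = 30): V_d = e^(−0.12)·[0.6884·8.9595 + 0.3116·0.0000] = 5.4701
Node 0 (S = 50): V_0 = e^(−0.12)·[0.6884·35.8976 + 0.3116·5.4701] = 23.4285

$23.43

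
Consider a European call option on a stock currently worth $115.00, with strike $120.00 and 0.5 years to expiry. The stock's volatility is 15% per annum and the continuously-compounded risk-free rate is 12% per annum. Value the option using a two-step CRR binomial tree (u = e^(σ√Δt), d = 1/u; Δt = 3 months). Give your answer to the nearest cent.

$6.00

CRR parameters: u = e^(σ√Δt) = e^(0.15·√0.25) = 1.0779, d = 1/u = 0.9277
Per-period rate: rΔt = 0.12·0.25 = 0.03, so R = e^0.03 = 1.0305
Risk-neutral probability p = (e^0.03 − 0.9277)/(1.0779 − 0.9277) = 0.1027/0.1501 = 0.6841
Terminal stock prices: S_uu = 133.6, S_ud = 115, S_dd = 98.98
Terminal payoffs (S − K): max(13.61, 0) = 13.61, max(-5, 0) = 0, max(-21.02, 0) = 0
Node u (S = 124): V_u = e^(−0.03)·[0.6841·13.6109 + 0.3159·0.0000] = 9.0360
Node d (S = 106.7): V_d = e^(−0.03)·[0.6841·0.0000 + 0.3159·0.0000] = 0.0000
Node 0 (S = 115): V_0 = e^(−0.03)·[0.6841·9.0360 + 0.3159·0.0000] = 5.9989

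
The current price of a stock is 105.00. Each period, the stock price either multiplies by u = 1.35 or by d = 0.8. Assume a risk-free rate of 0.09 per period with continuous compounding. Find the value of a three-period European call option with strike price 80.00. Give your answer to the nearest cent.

45.95

Risk-neutral probability p = (e^0.09 − 0.8)/(1.35 − 0.8) = 0.2942/0.5500 = 0.5349
Terminal stock prices: S_uuu = 258.3, S_uud = 153.1, S_udd = 90.72, S_ddd = 53.76
Terminal payoffs (S − K): max(178.3, 0) = 178.3, max(73.09, 0) = 73.09, max(10.72, 0) = 10.72, max(-26.24, 0) = 0
Node uu (S = 191.4): V_uu = e^(−0.09)·[0.5349·178.3394 + 0.4651·73.0900] = 118.2480
Node ud (S = 113.4): V_ud = e^(−0.09)·[0.5349·73.0900 + 0.4651·10.7200] = 40.2855
Node dd (S = 67.2): V_dd = e^(−0.09)·[0.5349·10.7200 + 0.4651·0.0000] = 5.2402
Node u (S = 141.8): V_u = e^(−0.09)·[0.5349·118.2480 + 0.4651·40.2855] = 74.9284
Node d (S = 84): V_d = e^(−0.09)·[0.5349·40.2855 + 0.4651·5.2402] = 21.9203
Node 0 (S = 105): V_0 = e^(−0.09)·[0.5349·74.9284 + 0.4651·21.9203] = 45.9454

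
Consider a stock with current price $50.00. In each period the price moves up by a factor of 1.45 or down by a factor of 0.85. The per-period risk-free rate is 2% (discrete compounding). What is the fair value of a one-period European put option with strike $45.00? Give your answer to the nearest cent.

Risk-neutral probability p = (1 + 0.02 − 0.85)/(1.45 − 0.85) = 0.1700/0.6000 = 0.2833
Terminal stock prices: S_u = 72.5, S_d = 42.5
Terminal payoffs (K − S): max(-27.5, 0) = 0, max(2.5, 0) = 2.5
Node 0 (S = 50): V_0 = 1/1.02·[0.2833·0.0000 + 0.7167·2.5000] = 1.7565

$1.76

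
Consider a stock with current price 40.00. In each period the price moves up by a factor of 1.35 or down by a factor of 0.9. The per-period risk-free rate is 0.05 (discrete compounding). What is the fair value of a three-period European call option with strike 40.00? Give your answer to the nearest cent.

8.22

Risk-neutral probability p = (1 + 0.05 − 0.9)/(1.35 − 0.9) = 0.1500/0.4500 = 0.3333
Terminal stock prices: S_uuu = 98.42, S_uud = 65.61, S_udd = 43.74, S_ddd = 29.16
Terminal payoffs (S − K): max(58.42, 0) = 58.42, max(25.61, 0) = 25.61, max(3.74, 0) = 3.74, max(-10.84, 0) = 0
Node uu (S = 72.9): V_uu = 1/1.05·[0.3333·58.4150 + 0.6667·25.6100] = 34.8048
Node ud (S = 48.6): V_ud = 1/1.05·[0.3333·25.6100 + 0.6667·3.7400] = 10.5048
Node dd (S = 32.4): V_dd = 1/1.05·[0.3333·3.7400 + 0.6667·0.0000] = 1.1873
Node u (S = 54): V_u = 1/1.05·[0.3333·34.8048 + 0.6667·10.5048] = 17.7188
Node d (S = 36): V_d = 1/1.05·[0.3333·10.5048 + 0.6667·1.1873] = 4.0887
Node 0 (S = 40): V_0 = 1/1.05·[0.3333·17.7188 + 0.6667·4.0887] = 8.2210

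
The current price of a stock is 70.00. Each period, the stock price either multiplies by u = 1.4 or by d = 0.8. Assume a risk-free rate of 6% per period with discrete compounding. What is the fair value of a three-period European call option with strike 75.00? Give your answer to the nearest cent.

17.32

Risk-neutral probability p = (1 + 0.06 − 0.8)/(1.4 − 0.8) = 0.2600/0.6000 = 0.4333
Terminal stock prices: S_uuu = 192.1, S_uud = 109.8, S_udd = 62.72, S_ddd = 35.84
Terminal payoffs (S − K): max(117.1, 0) = 117.1, max(34.76, 0) = 34.76, max(-12.28, 0) = 0, max(-39.16, 0) = 0
Node uu (S = 137.2): V_uu = 1/1.06·[0.4333·117.0800 + 0.5667·34.7600] = 66.4453
Node ud (S = 78.4): V_ud = 1/1.06·[0.4333·34.7600 + 0.5667·0.0000] = 14.2101
Node dd (S = 44.8): V_dd = 1/1.06·[0.4333·0.0000 + 0.5667·0.0000] = 0.0000
Node u (S = 98): V_u = 1/1.06·[0.4333·66.4453 + 0.5667·14.2101] = 34.7597
Node d (S = 56): V_d = 1/1.06·[0.4333·14.2101 + 0.5667·0.0000] = 5.8091
Node 0 (S = 70): V_0 = 1/1.06·[0.4333·34.7597 + 0.5667·5.8091] = 17.3155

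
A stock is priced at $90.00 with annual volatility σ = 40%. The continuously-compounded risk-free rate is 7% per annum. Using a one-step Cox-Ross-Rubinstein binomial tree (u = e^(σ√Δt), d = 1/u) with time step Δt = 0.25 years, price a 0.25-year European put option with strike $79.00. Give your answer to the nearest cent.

$2.64

CRR parameters: u = e^(σ√Δt) = e^(0.4·√0.25) = 1.2214, d = 1/u = 0.8187
Per-period rate: rΔt = 0.07·0.25 = 0.0175, so R = e^0.0175 = 1.0177
Risk-neutral probability p = (e^0.0175 − 0.8187)/(1.2214 − 0.8187) = 0.1989/0.4027 = 0.4940
Terminal stock prices: S_u = 109.9, S_d = 73.69
Terminal payoffs (K − S): max(-30.93, 0) = 0, max(5.314, 0) = 5.314
Node 0 (S = 90): V_0 = e^(−0.0175)·[0.4940·0.0000 + 0.5060·5.3142] = 2.6423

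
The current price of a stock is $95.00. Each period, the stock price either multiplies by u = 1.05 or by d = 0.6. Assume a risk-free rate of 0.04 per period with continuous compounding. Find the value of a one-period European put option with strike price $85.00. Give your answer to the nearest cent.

Risk-neutral probability p = (e^0.04 − 0.6)/(1.05 − 0.6) = 0.4408/0.4500 = 0.9796
Terminal stock prices: S_u = 99.75, S_d = 57
Terminal payoffs (K − S): max(-14.75, 0) = 0, max(28, 0) = 28
Node 0 (S = 95): V_0 = e^(−0.04)·[0.9796·0.0000 + 0.0204·28.0000] = 0.5494

$0.55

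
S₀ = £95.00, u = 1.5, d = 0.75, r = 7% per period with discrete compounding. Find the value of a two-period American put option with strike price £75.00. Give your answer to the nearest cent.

£6.19

Risk-neutral probability p = (1 + 0.07 − 0.75)/(1.5 − 0.75) = 0.3200/0.7500 = 0.4267
Terminal stock prices: S_uu = 213.8, S_ud = 106.9, S_dd = 53.44
Terminal payoffs (K − S): max(-138.8, 0) = 0, max(-31.88, 0) = 0, max(21.56, 0) = 21.56
Node u (S = 142.5): continuation = 1/1.07·[0.4267·0.0000 + 0.5733·0.0000] = 0.0000; exercise value = 0.0000 ≤ continuation, so V_u = 0.0000
Node d (S = 71.25): continuation = 1/1.07·[0.4267·0.0000 + 0.5733·21.5625] = 11.5537; exercise value = 3.7500 ≤ continuation, so V_d = 11.5537
Node 0 (S = 95): continuation = 1/1.07·[0.4267·0.0000 + 0.5733·11.5537] = 6.1908; exercise value = 0.0000 ≤ continuation, so V_0 = 6.1908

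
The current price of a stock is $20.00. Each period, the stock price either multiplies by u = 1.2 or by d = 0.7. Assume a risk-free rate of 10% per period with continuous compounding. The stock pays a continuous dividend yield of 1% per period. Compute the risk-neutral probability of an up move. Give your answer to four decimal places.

p = 0.7883

Per-period risk-free factor R = e^0.1 = 1.1052; dividend-adjusted growth = e^(0.1−0.01) = 1.0942.
Risk-neutral probability p = (1.0942 − 0.7)/(1.2 − 0.7) = 0.3942/0.5000 = 0.7883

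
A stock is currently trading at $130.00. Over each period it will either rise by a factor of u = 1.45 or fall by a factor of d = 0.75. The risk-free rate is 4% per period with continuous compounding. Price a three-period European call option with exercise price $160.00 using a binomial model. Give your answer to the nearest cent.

$27.11

Risk-neutral probability p = (e^0.04 − 0.75)/(1.45 − 0.75) = 0.2908/0.7000 = 0.4154
Terminal stock prices: S_uuu = 396.3, S_uud = 205, S_udd = 106, S_ddd = 54.84
Terminal payoffs (S − K): max(236.3, 0) = 236.3, max(44.99, 0) = 44.99, max(-53.97, 0) = 0, max(-105.2, 0) = 0
Node uu (S = 273.3): V_uu = e^(−0.04)·[0.4154·236.3212 + 0.5846·44.9937] = 119.5987
Node ud (S = 141.4): V_ud = e^(−0.04)·[0.4154·44.9937 + 0.5846·0.0000] = 17.9594
Node dd (S = 73.12): V_dd = e^(−0.04)·[0.4154·0.0000 + 0.5846·0.0000] = 0.0000
Node u (S = 188.5): V_u = e^(−0.04)·[0.4154·119.5987 + 0.5846·17.9594] = 57.8250
Node d (S = 97.5): V_d = e^(−0.04)·[0.4154·17.9594 + 0.5846·0.0000] = 7.1686
Node 0 (S = 130): V_0 = e^(−0.04)·[0.4154·57.8250 + 0.5846·7.1686] = 27.1072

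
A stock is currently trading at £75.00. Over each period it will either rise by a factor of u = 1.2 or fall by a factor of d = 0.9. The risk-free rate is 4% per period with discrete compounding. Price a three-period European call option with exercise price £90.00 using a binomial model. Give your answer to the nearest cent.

Risk-neutral probability p = (1 + 0.04 − 0.9)/(1.2 − 0.9) = 0.1400/0.3000 = 0.4667
Terminal stock prices: S_uuu = 129.6, S_uud = 97.2, S_udd = 72.9, S_ddd = 54.68
Terminal payoffs (S − K): max(39.6, 0) = 39.6, max(7.2, 0) = 7.2, max(-17.1, 0) = 0, max(-35.32, 0) = 0
Node uu (S = 108): V_uu = 1/1.04·[0.4667·39.6000 + 0.5333·7.2000] = 21.4615
Node ud (S = 81): V_ud = 1/1.04·[0.4667·7.2000 + 0.5333·0.0000] = 3.2308
Node dd (S = 60.75): V_dd = 1/1.04·[0.4667·0.0000 + 0.5333·0.0000] = 0.0000
Node u (S = 90): V_u = 1/1.04·[0.4667·21.4615 + 0.5333·3.2308] = 11.2870
Node d (S = 67.5): V_d = 1/1.04·[0.4667·3.2308 + 0.5333·0.0000] = 1.4497
Node 0 (S = 75): V_0 = 1/1.04·[0.4667·11.2870 + 0.5333·1.4497] = 5.8081

£5.81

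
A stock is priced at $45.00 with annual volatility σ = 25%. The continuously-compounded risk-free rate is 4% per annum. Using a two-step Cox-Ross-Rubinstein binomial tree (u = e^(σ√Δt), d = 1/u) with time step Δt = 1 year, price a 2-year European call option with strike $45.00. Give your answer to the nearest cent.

$7.25

CRR parameters: u = e^(σ√Δt) = e^(0.25·√1) = 1.2840, d = 1/u = 0.7788
Per-period rate: rΔt = 0.04·1 = 0.04, so R = e^0.04 = 1.0408
Risk-neutral probability p = (e^0.04 − 0.7788)/(1.2840 − 0.7788) = 0.2620/0.5052 = 0.5186
Terminal stock prices: S_uu = 74.19, S_ud = 45, S_dd = 27.29
Terminal payoffs (S − K): max(29.19, 0) = 29.19, max(0, 0) = 0, max(-17.71, 0) = 0
Node u (S = 57.78): V_u = e^(−0.04)·[0.5186·29.1925 + 0.4814·0.0000] = 14.5456
Node d (S = 35.05): V_d = e^(−0.04)·[0.5186·0.0000 + 0.4814·0.0000] = 0.0000
Node 0 (S = 45): V_0 = e^(−0.04)·[0.5186·14.5456 + 0.4814·0.0000] = 7.2476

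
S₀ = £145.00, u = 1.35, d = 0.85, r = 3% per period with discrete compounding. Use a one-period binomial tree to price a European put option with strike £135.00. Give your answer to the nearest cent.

£7.30

Risk-neutral probability p = (1 + 0.03 − 0.85)/(1.35 − 0.85) = 0.1800/0.5000 = 0.3600
Terminal stock prices: S_u = 195.8, S_d = 123.2
Terminal payoffs (K − S): max(-60.75, 0) = 0, max(11.75, 0) = 11.75
Node 0 (S = 145): V_0 = 1/1.03·[0.3600·0.0000 + 0.6400·11.7500] = 7.3010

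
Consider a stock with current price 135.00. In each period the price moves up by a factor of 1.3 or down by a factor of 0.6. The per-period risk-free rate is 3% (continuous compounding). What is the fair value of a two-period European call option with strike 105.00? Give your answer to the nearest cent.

43.99

Risk-neutral probability p = (e^0.03 − 0.6)/(1.3 − 0.6) = 0.4305/0.7000 = 0.6149
Terminal stock prices: S_uu = 228.2, S_ud = 105.3, S_dd = 48.6
Terminal payoffs (S − K): max(123.2, 0) = 123.2, max(0.3, 0) = 0.3, max(-56.4, 0) = 0
Node u (S = 175.5): V_u = e^(−0.03)·[0.6149·123.1500 + 0.3851·0.3000] = 73.6032
Node d (S = 81): V_d = e^(−0.03)·[0.6149·0.3000 + 0.3851·0.0000] = 0.1790
Node 0 (S = 135): V_0 = e^(−0.03)·[0.6149·73.6032 + 0.3851·0.1790] = 43.9904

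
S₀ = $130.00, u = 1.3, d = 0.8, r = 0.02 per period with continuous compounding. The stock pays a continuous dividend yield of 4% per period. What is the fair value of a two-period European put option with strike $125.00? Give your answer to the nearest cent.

Per-period risk-free factor R = e^0.02 = 1.0202; dividend-adjusted growth = e^(0.02−0.04) = 0.9802.
Risk-neutral probability p = (0.9802 − 0.8)/(1.3 − 0.8) = 0.1802/0.5000 = 0.3604
Terminal stock prices: S_uu = 219.7, S_ud = 135.2, S_dd = 83.2
Terminal payoffs (K − S): max(-94.7, 0) = 0, max(-10.2, 0) = 0, max(41.8, 0) = 41.8
Node u (S = 169): V_u = e^(−0.02)·[0.3604·0.0000 + 0.6396·0.0000] = 0.0000
Node d (S = 104): V_d = e^(−0.02)·[0.3604·0.0000 + 0.6396·41.8000] = 26.2060
Node 0 (S = 130): V_0 = e^(−0.02)·[0.3604·0.0000 + 0.6396·26.2060] = 16.4295

$16.43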